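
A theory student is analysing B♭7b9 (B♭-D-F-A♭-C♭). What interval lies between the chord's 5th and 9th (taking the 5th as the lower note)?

diminished fifth

The 5th is F and the 9th is C♭.
5 letter names make it a fifth; at 6 semitones (a half step narrower than perfect) the quality is diminished.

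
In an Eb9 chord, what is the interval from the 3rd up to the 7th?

Eb dominant ninth is spelled Eb G Bb Db F.
3rd = G; 7th = Db.
From G to Db: 6 semitones over a fifth = diminished.
This 3–7 tritone is the characteristic tension at the heart of the dominant sound.

diminished fifth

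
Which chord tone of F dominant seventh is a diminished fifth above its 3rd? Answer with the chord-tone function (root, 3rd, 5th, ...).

F7 (F dominant seventh) is spelled F A C Eb.
The 3rd is A. A diminished fifth above A is Eb.
Eb is the chord's 7th.

7th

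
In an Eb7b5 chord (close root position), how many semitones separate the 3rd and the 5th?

The chord tones of Eb7b5 are Eb, G, Bbb, Db.
G to Bbb is a diminished third: 2 semitones.

2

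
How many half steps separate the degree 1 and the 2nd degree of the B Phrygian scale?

1

The scale is B C D E F# G A.
B up to C is a minor second — 1 semitone.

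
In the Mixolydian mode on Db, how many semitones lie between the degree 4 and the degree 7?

5

The scale is Db Eb F Gb Ab Bb Cb.
Gb up to Cb is a perfect fourth — 5 semitones.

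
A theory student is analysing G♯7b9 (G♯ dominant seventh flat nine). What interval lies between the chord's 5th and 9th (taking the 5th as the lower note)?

diminished fifth

G♯7b9: G♯–B♯–D♯–F♯–A.
The 5th is D♯ and the 9th is A.
5 letter names make it a fifth; at 6 semitones (a half step narrower than perfect) the quality is diminished.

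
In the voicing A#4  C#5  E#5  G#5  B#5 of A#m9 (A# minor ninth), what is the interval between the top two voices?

Those voices are G#5 and B#5.
From G# to B# is 4 semitones, exactly the major third.

major third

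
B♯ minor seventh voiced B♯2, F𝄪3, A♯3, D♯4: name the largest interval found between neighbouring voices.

Adjacent intervals: B♯2→F𝄪3 = perfect fifth; F𝄪3→A♯3 = minor third; A♯3→D♯4 = perfect fourth.
The largest is B♯2 to F𝄪3, a perfect fifth (7 semitones).

perfect fifth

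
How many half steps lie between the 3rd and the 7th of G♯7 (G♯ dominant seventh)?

G♯7 is spelled G♯ B♯ D♯ F♯.
B♯ to F♯ is a diminished fifth: 6 semitones.

6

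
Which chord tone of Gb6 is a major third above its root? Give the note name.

Gb major sixth: Gb-Bb-Db-Eb.
The root is Gb. A major third above Gb is Bb.
Bb is the chord's 3rd.

Bb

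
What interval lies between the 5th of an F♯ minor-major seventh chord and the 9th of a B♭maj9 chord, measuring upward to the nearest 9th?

F♯ minor-major seventh has C♯ as its 5th, and B♭maj9 has C as its 9th.
C♯ up to C is 11 semitones, a half step narrower than a perfect octave, so the interval is diminished.

d8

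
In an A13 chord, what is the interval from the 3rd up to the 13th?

P11

A13 (A dominant thirteenth) is spelled A C# E G B F#.
That puts C# below F#.
C# up to F# spans 11 letter names and 17 semitones — a perfect eleventh.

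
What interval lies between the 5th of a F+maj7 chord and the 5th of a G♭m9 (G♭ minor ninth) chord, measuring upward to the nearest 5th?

The 5th of F+maj7 is C♯; the 5th of G♭m9 (G♭ minor ninth) is D♭.
C♯ up to D♭ is 0 semitones, a whole step narrower than a major second, so the interval is diminished.

diminished second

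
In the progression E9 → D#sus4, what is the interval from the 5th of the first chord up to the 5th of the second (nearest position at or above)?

The 5th of E9 is B; the 5th of D#sus4 is A#.
Counting 7 letters and 11 half steps from B gives a major seventh.

major 7th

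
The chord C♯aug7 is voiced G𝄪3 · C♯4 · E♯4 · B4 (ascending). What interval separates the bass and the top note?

diminished tenth

The outer voices are G𝄪3 and B4.
G𝄪 up to B is 14 semitones, a whole step narrower than a major tenth, so the interval is diminished.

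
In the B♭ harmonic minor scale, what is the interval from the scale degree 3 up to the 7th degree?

augmented fifth

B♭ harmonic minor: B♭ C D♭ E♭ F G♭ A.
The scale degree 3 is D♭ and the 7th degree is A.
5 letter names make it a fifth; at 8 semitones (a half step wider than perfect) the quality is augmented.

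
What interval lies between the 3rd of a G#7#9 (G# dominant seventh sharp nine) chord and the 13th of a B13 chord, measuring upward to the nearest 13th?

G#7#9 (G# dominant seventh sharp nine) has B# as its 3rd, and B13 has G# as its 13th.
From B# to G#: 8 semitones over a sixth = minor.

minor sixth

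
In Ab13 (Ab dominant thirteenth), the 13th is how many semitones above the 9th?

7

Spelling the chord: Ab–C–Eb–Gb–Bb–F.
Bb to F is a perfect fifth: 7 semitones.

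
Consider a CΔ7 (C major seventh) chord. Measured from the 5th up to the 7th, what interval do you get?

Spelling the chord: C, E, G, B.
5th = G; 7th = B.
Counting 3 letters and 4 half steps from G gives a major third.

major 3rd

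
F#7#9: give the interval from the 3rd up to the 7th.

F#7#9: F#-A#-C#-E-G##.
The 3rd is A# and the 7th is E.
From A# to E: 6 semitones over a fifth = diminished.

diminished 5th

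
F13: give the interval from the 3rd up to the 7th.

diminished fifth

Spelling the chord: F-A-C-Eb-G-D.
The 3rd is A and the 7th is Eb.
From A to Eb: 6 semitones over a fifth = diminished.
This 3–7 tritone is the characteristic tension at the heart of the dominant sound.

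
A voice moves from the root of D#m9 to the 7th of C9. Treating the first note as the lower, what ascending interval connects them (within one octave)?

d6

D#m9 has D# as its root, and C9 has Bb as its 7th.
From D# to Bb: 7 semitones over a sixth = diminished.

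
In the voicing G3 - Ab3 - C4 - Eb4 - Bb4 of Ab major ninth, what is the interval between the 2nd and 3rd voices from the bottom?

Those voices are Ab3 and C4.
From Ab to C is 4 semitones, exactly the major third.

major third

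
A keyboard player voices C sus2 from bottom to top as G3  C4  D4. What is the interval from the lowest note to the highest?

The outer voices are G3 and D4.
Counting 5 letters and 7 half steps from G gives a perfect fifth.

P5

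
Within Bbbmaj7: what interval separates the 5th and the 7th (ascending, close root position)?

BbbΔ7 is spelled Bbb–Db–Fb–Ab.
That puts Fb below Ab.
Fb up to Ab spans 3 letter names and 4 semitones — a major third.

major third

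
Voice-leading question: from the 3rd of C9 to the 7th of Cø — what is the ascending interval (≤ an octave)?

C9 has E as its 3rd, and Cø has B♭ as its 7th.
5 letter names make it a fifth; at 6 semitones (a half step narrower than perfect) the quality is diminished.

diminished 5th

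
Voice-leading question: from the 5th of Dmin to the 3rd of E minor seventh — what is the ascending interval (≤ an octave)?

minor 7th

The 5th of Dmin is A; the 3rd of E minor seventh is G.
From A to G: 10 semitones over a seventh = minor.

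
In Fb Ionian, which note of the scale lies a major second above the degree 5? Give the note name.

Db

The scale is Fb Gb Ab Bbb Cb Db Eb.
The degree 5 is Cb; a major second above that is Db — scale degree 6.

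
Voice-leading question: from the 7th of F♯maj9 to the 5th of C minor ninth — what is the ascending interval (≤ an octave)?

d3

F♯maj9 has E♯ as its 7th, and C minor ninth has G as its 5th.
3 letter names make it a third; at 2 semitones (a whole step narrower than major) the quality is diminished.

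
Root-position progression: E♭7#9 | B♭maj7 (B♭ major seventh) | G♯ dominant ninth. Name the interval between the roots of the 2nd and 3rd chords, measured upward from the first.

The roots are B♭ and G♯.
B♭ up to G♯ is 10 semitones, a half step wider than a major sixth, so the interval is augmented.

augmented sixth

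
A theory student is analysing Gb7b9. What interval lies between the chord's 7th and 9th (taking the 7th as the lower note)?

Spelling the chord: Gb, Bb, Db, Fb, Abb.
The 7th is Fb and the 9th is Abb.
Fb up to Abb is 3 semitones, a half step narrower than a major third, so the interval is minor.

m3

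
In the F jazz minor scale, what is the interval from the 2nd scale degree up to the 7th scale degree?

major 6th

The scale runs F G A♭ B♭ C D E.
2nd scale degree = G; scale degree 7 = E.
G up to E spans 6 letter names and 9 semitones — a major sixth.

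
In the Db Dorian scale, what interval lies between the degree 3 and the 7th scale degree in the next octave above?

Db dorian: Db Eb Fb Gb Ab Bb Cb.
Degree 3 = Fb; 7th degree (up an octave) = Cb.
From Fb to Cb is 19 semitones, exactly the perfect twelfth.

perfect 12th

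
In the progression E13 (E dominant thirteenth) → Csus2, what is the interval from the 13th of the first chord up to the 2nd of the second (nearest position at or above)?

minor 2nd

The 13th of E13 (E dominant thirteenth) is C#; the 2nd of Csus2 is D.
2 letter names make it a second; at 1 semitone (a half step narrower than major) the quality is minor.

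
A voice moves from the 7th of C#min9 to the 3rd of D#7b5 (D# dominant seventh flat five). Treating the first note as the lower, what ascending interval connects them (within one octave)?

C#min9 has B as its 7th, and D#7b5 (D# dominant seventh flat five) has F## as its 3rd.
B up to F## is 8 semitones, a half step wider than a perfect fifth, so the interval is augmented.

augmented 5th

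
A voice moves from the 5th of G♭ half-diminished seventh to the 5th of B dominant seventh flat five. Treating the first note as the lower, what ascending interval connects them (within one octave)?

G♭ half-diminished seventh has D𝄫 as its 5th, and B dominant seventh flat five has F as its 5th.
From D𝄫 to F: 5 semitones over a third = augmented.

augmented 3rd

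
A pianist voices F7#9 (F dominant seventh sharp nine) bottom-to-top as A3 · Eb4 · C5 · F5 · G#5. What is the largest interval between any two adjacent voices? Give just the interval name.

M6

Adjacent intervals: A3→Eb4 = diminished fifth; Eb4→C5 = major sixth; C5→F5 = perfect fourth; F5→G#5 = augmented second.
The largest is Eb4 to C5, a major sixth (9 semitones).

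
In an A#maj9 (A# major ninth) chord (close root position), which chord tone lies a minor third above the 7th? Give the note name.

B#

The chord tones of A#maj9 are A#-C##-E#-G##-B#.
The 7th is G##. A minor third above G## is B#.
B# is the chord's 9th.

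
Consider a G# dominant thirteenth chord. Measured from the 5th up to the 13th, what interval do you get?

major ninth

G# dominant thirteenth: G#–B#–D#–F#–A#–E#.
5th = D#; 13th = E#.
Counting 9 letters and 14 half steps from D# gives a major ninth.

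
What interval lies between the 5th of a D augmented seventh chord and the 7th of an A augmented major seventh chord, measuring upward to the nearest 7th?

minor 7th

D augmented seventh has A# as its 5th, and A augmented major seventh has G# as its 7th.
A# up to G# is 10 semitones, a half step narrower than a major seventh, so the interval is minor.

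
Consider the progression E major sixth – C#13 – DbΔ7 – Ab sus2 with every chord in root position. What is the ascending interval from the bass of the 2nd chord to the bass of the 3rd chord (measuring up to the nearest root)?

diminished second

The roots are C# and Db.
From C# to Db: 0 semitones over a second = diminished.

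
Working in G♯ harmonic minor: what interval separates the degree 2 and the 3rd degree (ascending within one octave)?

m2

The scale runs G♯ A♯ B C♯ D♯ E F𝄪.
That puts A♯ below B.
From A♯ to B: 1 semitone over a second = minor.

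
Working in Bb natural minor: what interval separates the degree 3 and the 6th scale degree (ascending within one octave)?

Bb natural minor: Bb C Db Eb F Gb Ab.
Degree 3 = Db; degree 6 = Gb.
Counting 4 letters and 5 half steps from Db gives a perfect fourth.

perfect 4th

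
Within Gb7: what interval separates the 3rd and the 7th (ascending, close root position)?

Spelling the chord: Gb–Bb–Db–Fb.
The 3rd is Bb and the 7th is Fb.
5 letter names make it a fifth; at 6 semitones (a half step narrower than perfect) the quality is diminished.

diminished fifth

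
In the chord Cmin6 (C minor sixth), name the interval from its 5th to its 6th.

C minor sixth is spelled C, Eb, G, A.
5th = G; 6th = A.
From G to A is 2 semitones, exactly the major second.

major second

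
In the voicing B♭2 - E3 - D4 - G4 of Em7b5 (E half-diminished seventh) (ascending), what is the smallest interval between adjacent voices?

Adjacent intervals: B♭2→E3 = augmented fourth; E3→D4 = minor seventh; D4→G4 = perfect fourth.
The smallest is D4 to G4, a perfect fourth (5 semitones).

perfect fourth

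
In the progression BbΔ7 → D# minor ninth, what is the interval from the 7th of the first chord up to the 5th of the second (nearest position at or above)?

The 7th of BbΔ7 is A; the 5th of D# minor ninth is A#.
1 letter names make it a unison; at 1 semitone (a half step wider than perfect) the quality is augmented.

augmented unison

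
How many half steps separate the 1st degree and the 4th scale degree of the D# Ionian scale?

5

The scale is D# E# F## G# A# B# C##.
D# up to G# is a perfect fourth — 5 semitones.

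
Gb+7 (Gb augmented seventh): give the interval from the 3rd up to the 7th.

The chord tones of Gbaug7 (Gb augmented seventh) are Gb Bb D Fb.
The 3rd is Bb and the 7th is Fb.
5 letter names make it a fifth; at 6 semitones (a half step narrower than perfect) the quality is diminished.

diminished fifth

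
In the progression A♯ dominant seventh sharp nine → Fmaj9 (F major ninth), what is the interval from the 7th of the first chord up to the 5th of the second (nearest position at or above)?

diminished fourth

The 7th of A♯ dominant seventh sharp nine is G♯; the 5th of Fmaj9 (F major ninth) is C.
G♯ up to C is 4 semitones, a half step narrower than a perfect fourth, so the interval is diminished.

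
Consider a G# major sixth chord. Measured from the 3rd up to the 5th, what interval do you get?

minor 3rd

G#6 is spelled G#–B#–D#–E#.
The 3rd is B# and the 5th is D#.
B# up to D# is 3 semitones, a half step narrower than a major third, so the interval is minor.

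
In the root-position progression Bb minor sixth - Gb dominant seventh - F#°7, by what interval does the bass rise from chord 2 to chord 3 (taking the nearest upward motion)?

The roots are Gb and F#.
Gb up to F# is 12 semitones, a half step wider than a major seventh, so the interval is augmented.

augmented seventh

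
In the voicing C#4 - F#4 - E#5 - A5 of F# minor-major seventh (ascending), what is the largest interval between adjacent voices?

Adjacent intervals: C#4→F#4 = perfect fourth; F#4→E#5 = major seventh; E#5→A5 = diminished fourth.
The largest is F#4 to E#5, a major seventh (11 semitones).

major seventh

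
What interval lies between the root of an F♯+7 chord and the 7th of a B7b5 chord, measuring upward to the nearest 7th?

F♯+7 has F♯ as its root, and B7b5 has A as its 7th.
3 letter names make it a third; at 3 semitones (a half step narrower than major) the quality is minor.

minor 3rd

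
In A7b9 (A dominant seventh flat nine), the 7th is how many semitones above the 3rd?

6

The chord tones of A dominant seventh flat nine are A–C#–E–G–Bb.
C# to G is a diminished fifth: 6 semitones.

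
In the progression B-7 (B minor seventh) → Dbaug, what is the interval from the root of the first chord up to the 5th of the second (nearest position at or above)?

B-7 (B minor seventh) has B as its root, and Dbaug has A as its 5th.
From B to A: 10 semitones over a seventh = minor.

minor seventh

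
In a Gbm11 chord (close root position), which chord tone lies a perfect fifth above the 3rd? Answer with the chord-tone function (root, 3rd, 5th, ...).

The chord tones of Gbm11 are Gb Bbb Db Fb Ab Cb.
The 3rd is Bbb. A perfect fifth above Bbb is Fb.
Fb is the chord's 7th.

7th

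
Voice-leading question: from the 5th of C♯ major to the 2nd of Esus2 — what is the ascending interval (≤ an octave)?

The 5th of C♯ major is G♯; the 2nd of Esus2 is F♯.
From G♯ to F♯: 10 semitones over a seventh = minor.

m7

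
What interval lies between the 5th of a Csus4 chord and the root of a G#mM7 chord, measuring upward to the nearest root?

Csus4 has G as its 5th, and G#mM7 has G# as its root.
1 letter names make it a unison; at 1 semitone (a half step wider than perfect) the quality is augmented.

augmented 1st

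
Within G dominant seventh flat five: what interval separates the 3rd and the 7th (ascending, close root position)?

diminished 5th

The chord tones of G7b5 are G, B, Db, F.
The 3rd is B and the 7th is F.
From B to F: 6 semitones over a fifth = diminished.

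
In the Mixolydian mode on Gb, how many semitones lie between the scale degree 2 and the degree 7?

8

The scale is Gb Ab Bb Cb Db Eb Fb.
Ab up to Fb is a minor sixth — 8 semitones.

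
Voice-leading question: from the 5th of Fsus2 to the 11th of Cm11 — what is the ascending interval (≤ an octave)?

The 5th of Fsus2 is C; the 11th of Cm11 is F.
From C to F is 5 semitones, exactly the perfect fourth.

perfect fourth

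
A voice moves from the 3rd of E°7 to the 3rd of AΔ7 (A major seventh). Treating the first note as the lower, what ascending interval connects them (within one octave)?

augmented fourth

The 3rd of E°7 is G; the 3rd of AΔ7 (A major seventh) is C#.
From G to C#: 6 semitones over a fourth = augmented.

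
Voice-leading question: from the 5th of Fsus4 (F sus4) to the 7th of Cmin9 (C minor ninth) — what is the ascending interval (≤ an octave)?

Fsus4 (F sus4) has C as its 5th, and Cmin9 (C minor ninth) has Bb as its 7th.
C up to Bb is 10 semitones, a half step narrower than a major seventh, so the interval is minor.

m7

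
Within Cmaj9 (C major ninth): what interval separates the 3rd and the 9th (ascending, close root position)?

minor seventh

C major ninth is spelled C E G B D.
That puts E below D.
E up to D is 10 semitones, a half step narrower than a major seventh, so the interval is minor.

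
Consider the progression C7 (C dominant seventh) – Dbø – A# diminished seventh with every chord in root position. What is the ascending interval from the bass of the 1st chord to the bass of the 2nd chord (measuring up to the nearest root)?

The roots are C and Db.
2 letter names make it a second; at 1 semitone (a half step narrower than major) the quality is minor.

minor 2nd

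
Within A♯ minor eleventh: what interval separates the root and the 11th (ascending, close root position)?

P11

The chord tones of A♯m11 are A♯ C♯ E♯ G♯ B♯ D♯.
The root is A♯ and the 11th is D♯.
From A♯ to D♯ is 17 semitones, exactly the perfect eleventh.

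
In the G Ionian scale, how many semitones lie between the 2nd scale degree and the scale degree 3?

The scale is G A B C D E F♯.
A up to B is a major second — 2 semitones.

2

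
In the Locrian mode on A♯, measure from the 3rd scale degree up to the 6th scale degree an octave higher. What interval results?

perfect eleventh

Spelling the Locrian mode on A♯: A♯ B C♯ D♯ E F♯ G♯.
The 3rd scale degree is C♯ and the 6th scale degree (up an octave) is F♯.
Counting 11 letters and 17 half steps from C♯ gives a perfect eleventh.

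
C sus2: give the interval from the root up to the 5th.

P5

Spelling the chord: C–D–G.
The root is C and the 5th is G.
From C to G is 7 semitones, exactly the perfect fifth.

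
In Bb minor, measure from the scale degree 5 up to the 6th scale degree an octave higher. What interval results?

Bb natural minor: Bb C Db Eb F Gb Ab.
So we need the interval from F up to Gb.
F up to Gb is 13 semitones, a half step narrower than a major ninth, so the interval is minor.

minor ninth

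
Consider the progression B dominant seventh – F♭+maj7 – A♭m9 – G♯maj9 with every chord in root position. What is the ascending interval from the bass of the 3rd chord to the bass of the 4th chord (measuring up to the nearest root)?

The roots are A♭ and G♯.
7 letter names make it a seventh; at 12 semitones (a half step wider than major) the quality is augmented.

augmented seventh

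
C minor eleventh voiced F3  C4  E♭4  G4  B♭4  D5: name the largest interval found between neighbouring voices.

perfect 5th

Adjacent intervals: F3→C4 = perfect fifth; C4→E♭4 = minor third; E♭4→G4 = major third; G4→B♭4 = minor third; B♭4→D5 = major third.
The largest is F3 to C4, a perfect fifth (7 semitones).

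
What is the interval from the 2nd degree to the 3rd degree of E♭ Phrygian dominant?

The scale runs E♭ F♭ G A♭ B♭ C♭ D♭.
2nd degree = F♭; 3rd scale degree = G.
From F♭ to G: 3 semitones over a second = augmented.

augmented second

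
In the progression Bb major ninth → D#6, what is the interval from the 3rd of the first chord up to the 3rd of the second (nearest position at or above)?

Bb major ninth has D as its 3rd, and D#6 has F## as its 3rd.
3 letter names make it a third; at 5 semitones (a half step wider than major) the quality is augmented.

augmented third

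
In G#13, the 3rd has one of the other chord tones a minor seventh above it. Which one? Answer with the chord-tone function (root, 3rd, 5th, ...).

9th

G#13 (G# dominant thirteenth): G#, B#, D#, F#, A#, E#.
The 3rd is B#. A minor seventh above B# is A#.
A# is the chord's 9th.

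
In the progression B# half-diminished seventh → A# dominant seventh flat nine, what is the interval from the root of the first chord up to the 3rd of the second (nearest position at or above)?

The root of B# half-diminished seventh is B#; the 3rd of A# dominant seventh flat nine is C##.
B# up to C## spans 2 letter names and 2 semitones — a major second.

major 2nd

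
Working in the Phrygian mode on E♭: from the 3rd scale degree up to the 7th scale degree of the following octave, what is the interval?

perfect 12th

The scale runs E♭ F♭ G♭ A♭ B♭ C♭ D♭.
That puts G♭ below D♭.
From G♭ to D♭ is 19 semitones, exactly the perfect twelfth.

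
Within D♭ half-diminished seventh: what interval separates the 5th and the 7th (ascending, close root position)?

D♭ half-diminished seventh is spelled D♭, F♭, A𝄫, C♭.
That puts A𝄫 below C♭.
From A𝄫 to C♭ is 4 semitones, exactly the major third.

major 3rd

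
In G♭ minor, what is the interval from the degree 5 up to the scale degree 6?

G♭ natural minor: G♭ A♭ B𝄫 C♭ D♭ E𝄫 F♭.
The degree 5 is D♭ and the 6th scale degree is E𝄫.
From D♭ to E𝄫: 1 semitone over a second = minor.

minor second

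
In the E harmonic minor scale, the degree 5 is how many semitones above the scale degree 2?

5

The scale is E F# G A B C D#.
F# up to B is a perfect fourth — 5 semitones.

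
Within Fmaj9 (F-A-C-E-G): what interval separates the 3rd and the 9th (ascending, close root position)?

m7

3rd = A; 9th = G.
A up to G is 10 semitones, a half step narrower than a major seventh, so the interval is minor.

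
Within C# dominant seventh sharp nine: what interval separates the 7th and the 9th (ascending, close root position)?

augmented 3rd

The chord tones of C#7#9 are C#–E#–G#–B–D##.
That puts B below D##.
B up to D## is 5 semitones, a half step wider than a major third, so the interval is augmented.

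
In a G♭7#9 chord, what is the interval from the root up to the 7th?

Spelling the chord: G♭–B♭–D♭–F♭–A.
So we need the interval from G♭ up to F♭.
7 letter names make it a seventh; at 10 semitones (a half step narrower than major) the quality is minor.

minor seventh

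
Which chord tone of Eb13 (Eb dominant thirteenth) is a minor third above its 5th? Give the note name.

Db

Eb13 (Eb dominant thirteenth): Eb–G–Bb–Db–F–C.
The 5th is Bb. A minor third above Bb is Db.
Db is the chord's 7th.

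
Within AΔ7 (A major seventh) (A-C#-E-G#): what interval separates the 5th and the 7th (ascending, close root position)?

That puts E below G#.
E up to G# spans 3 letter names and 4 semitones — a major third.

major 3rd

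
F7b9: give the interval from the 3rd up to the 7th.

diminished 5th

The chord tones of F7b9 (F dominant seventh flat nine) are F, A, C, Eb, Gb.
The 3rd is A and the 7th is Eb.
5 letter names make it a fifth; at 6 semitones (a half step narrower than perfect) the quality is diminished.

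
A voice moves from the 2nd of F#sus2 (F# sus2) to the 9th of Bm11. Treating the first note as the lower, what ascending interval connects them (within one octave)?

The 2nd of F#sus2 (F# sus2) is G#; the 9th of Bm11 is C#.
Counting 4 letters and 5 half steps from G# gives a perfect fourth.

perfect fourth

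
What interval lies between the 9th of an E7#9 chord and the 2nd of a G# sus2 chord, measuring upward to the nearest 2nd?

The 9th of E7#9 is F##; the 2nd of G# sus2 is A#.
F## up to A# is 3 semitones, a half step narrower than a major third, so the interval is minor.

minor 3rd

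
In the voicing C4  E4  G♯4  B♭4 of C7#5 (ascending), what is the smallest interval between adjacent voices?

Adjacent intervals: C4→E4 = major third; E4→G♯4 = major third; G♯4→B♭4 = diminished third.
The smallest is G♯4 to B♭4, a diminished third (2 semitones).

diminished third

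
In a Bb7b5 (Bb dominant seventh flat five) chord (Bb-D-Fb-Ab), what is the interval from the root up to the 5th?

So we need the interval from Bb up to Fb.
From Bb to Fb: 6 semitones over a fifth = diminished.

diminished fifth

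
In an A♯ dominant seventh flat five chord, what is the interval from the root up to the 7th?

A♯7b5: A♯, C𝄪, E, G♯.
The root is A♯ and the 7th is G♯.
A♯ up to G♯ is 10 semitones, a half step narrower than a major seventh, so the interval is minor.

minor seventh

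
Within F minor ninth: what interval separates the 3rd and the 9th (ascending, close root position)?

major seventh

Fm9: F A♭ C E♭ G.
3rd = A♭; 9th = G.
From A♭ to G is 11 semitones, exactly the major seventh.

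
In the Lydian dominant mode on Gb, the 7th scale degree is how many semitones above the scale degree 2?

The scale is Gb Ab Bb C Db Eb Fb.
Ab up to Fb is a minor sixth — 8 semitones.

8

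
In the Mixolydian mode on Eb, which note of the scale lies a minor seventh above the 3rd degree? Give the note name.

The scale is Eb F G Ab Bb C Db.
The 3rd degree is G; a minor seventh above that is F — scale degree 2.

F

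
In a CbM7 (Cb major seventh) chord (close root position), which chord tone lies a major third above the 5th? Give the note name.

CbM7: Cb, Eb, Gb, Bb.
The 5th is Gb. A major third above Gb is Bb.
Bb is the chord's 7th.

Bb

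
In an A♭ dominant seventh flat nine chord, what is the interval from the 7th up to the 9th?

A♭ dominant seventh flat nine is spelled A♭–C–E♭–G♭–B𝄫.
That puts G♭ below B𝄫.
G♭ up to B𝄫 is 3 semitones, a half step narrower than a major third, so the interval is minor.

minor 3rd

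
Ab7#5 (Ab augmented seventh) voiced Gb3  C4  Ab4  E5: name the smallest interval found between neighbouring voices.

Adjacent intervals: Gb3→C4 = augmented fourth; C4→Ab4 = minor sixth; Ab4→E5 = augmented fifth.
The smallest is Gb3 to C4, an augmented fourth (6 semitones).

augmented 4th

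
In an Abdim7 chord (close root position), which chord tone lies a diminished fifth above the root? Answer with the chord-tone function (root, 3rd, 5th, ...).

5th

Abdim7: Ab–Cb–Ebb–Gbb.
The root is Ab. A diminished fifth above Ab is Ebb.
Ebb is the chord's 5th.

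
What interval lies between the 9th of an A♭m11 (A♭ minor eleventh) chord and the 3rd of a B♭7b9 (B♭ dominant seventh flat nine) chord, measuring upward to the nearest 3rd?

major third

The 9th of A♭m11 (A♭ minor eleventh) is B♭; the 3rd of B♭7b9 (B♭ dominant seventh flat nine) is D.
Counting 3 letters and 4 half steps from B♭ gives a major third.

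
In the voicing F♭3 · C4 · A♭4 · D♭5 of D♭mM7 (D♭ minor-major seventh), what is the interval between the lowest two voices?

Those voices are F♭3 and C4.
F♭ up to C is 8 semitones, a half step wider than a perfect fifth, so the interval is augmented.

augmented 5th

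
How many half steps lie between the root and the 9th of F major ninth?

14

Spelling the chord: F A C E G.
F to G is a major ninth: 14 semitones.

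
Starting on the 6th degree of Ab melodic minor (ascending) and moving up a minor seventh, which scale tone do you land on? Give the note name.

Eb

The scale is Ab Bb Cb Db Eb F G.
The 6th degree is F; a minor seventh above that is Eb — scale degree 5.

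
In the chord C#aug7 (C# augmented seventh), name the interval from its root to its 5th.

Spelling the chord: C# E# G## B.
Root = C#; 5th = G##.
From C# to G##: 8 semitones over a fifth = augmented.

A5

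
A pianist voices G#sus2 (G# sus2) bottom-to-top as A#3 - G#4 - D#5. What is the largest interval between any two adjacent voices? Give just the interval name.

Adjacent intervals: A#3→G#4 = minor seventh; G#4→D#5 = perfect fifth.
The largest is A#3 to G#4, a minor seventh (10 semitones).

minor seventh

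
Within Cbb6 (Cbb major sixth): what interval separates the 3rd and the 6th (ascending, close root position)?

The chord tones of Cbb major sixth are Cbb–Ebb–Gbb–Abb.
The 3rd is Ebb and the 6th is Abb.
Counting 4 letters and 5 half steps from Ebb gives a perfect fourth.

perfect fourth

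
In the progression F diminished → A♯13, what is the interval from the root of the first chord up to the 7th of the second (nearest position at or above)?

augmented second

F diminished has F as its root, and A♯13 has G♯ as its 7th.
From F to G♯: 3 semitones over a second = augmented.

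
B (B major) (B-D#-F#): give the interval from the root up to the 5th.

So we need the interval from B up to F#.
From B to F# is 7 semitones, exactly the perfect fifth.

perfect 5th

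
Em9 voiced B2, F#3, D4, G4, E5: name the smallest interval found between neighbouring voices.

P4

Adjacent intervals: B2→F#3 = perfect fifth; F#3→D4 = minor sixth; D4→G4 = perfect fourth; G4→E5 = major sixth.
The smallest is D4 to G4, a perfect fourth (5 semitones).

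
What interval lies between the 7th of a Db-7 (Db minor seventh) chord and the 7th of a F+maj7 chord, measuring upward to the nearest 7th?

augmented third

The 7th of Db-7 (Db minor seventh) is Cb; the 7th of F+maj7 is E.
From Cb to E: 5 semitones over a third = augmented.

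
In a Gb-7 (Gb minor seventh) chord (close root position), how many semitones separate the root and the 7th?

Spelling the chord: Gb, Bbb, Db, Fb.
Gb to Fb is a minor seventh: 10 semitones.

10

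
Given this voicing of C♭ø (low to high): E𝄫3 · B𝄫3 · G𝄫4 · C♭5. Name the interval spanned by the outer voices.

The outer voices are E𝄫3 and C♭5.
From E𝄫 to C♭ is 21 semitones, exactly the major thirteenth.

M13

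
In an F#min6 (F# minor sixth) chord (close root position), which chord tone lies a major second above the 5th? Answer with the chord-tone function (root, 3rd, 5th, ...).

6th

F#m6 (F# minor sixth) is spelled F#-A-C#-D#.
The 5th is C#. A major second above C# is D#.
D# is the chord's 6th.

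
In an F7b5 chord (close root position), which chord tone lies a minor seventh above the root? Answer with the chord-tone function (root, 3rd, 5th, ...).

Spelling the chord: F A Cb Eb.
The root is F. A minor seventh above F is Eb.
Eb is the chord's 7th.

7th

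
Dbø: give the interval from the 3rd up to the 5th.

Spelling the chord: Db, Fb, Abb, Cb.
That puts Fb below Abb.
3 letter names make it a third; at 3 semitones (a half step narrower than major) the quality is minor.

minor third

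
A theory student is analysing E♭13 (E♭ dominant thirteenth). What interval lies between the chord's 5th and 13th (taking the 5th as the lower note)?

E♭13 is spelled E♭ G B♭ D♭ F C.
That puts B♭ below C.
Counting 9 letters and 14 half steps from B♭ gives a major ninth.

major ninth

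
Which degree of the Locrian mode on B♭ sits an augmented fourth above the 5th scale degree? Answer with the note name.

Bb

The scale is B♭ C♭ D♭ E♭ F♭ G♭ A♭.
The 5th scale degree is F♭; an augmented fourth above that is B♭ — scale degree 1.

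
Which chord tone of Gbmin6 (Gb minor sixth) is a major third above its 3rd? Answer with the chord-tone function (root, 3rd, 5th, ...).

5th

Gb minor sixth: Gb–Bbb–Db–Eb.
The 3rd is Bbb. A major third above Bbb is Db.
Db is the chord's 5th.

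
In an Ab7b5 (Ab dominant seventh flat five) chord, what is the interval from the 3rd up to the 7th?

diminished fifth

Ab7b5: Ab C Ebb Gb.
3rd = C; 7th = Gb.
C up to Gb is 6 semitones, a half step narrower than a perfect fifth, so the interval is diminished.
This 3–7 tritone is the characteristic tension at the heart of the dominant sound.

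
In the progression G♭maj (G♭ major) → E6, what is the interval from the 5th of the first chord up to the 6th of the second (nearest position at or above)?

G♭maj (G♭ major) has D♭ as its 5th, and E6 has C♯ as its 6th.
D♭ up to C♯ is 12 semitones, a half step wider than a major seventh, so the interval is augmented.

augmented seventh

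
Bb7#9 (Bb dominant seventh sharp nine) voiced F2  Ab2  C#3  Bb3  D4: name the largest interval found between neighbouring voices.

Adjacent intervals: F2→Ab2 = minor third; Ab2→C#3 = augmented third; C#3→Bb3 = diminished seventh; Bb3→D4 = major third.
The largest is C#3 to Bb3, a diminished seventh (9 semitones).

diminished seventh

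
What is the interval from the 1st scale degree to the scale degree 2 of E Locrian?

minor second

E locrian: E F G A Bb C D.
So we need the interval from E up to F.
E up to F is 1 semitone, a half step narrower than a major second, so the interval is minor.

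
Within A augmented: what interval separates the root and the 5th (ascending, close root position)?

augmented fifth

A+: A, C♯, E♯.
So we need the interval from A up to E♯.
A up to E♯ is 8 semitones, a half step wider than a perfect fifth, so the interval is augmented.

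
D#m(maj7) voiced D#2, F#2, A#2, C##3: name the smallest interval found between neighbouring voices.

Adjacent intervals: D#2→F#2 = minor third; F#2→A#2 = major third; A#2→C##3 = major third.
The smallest is D#2 to F#2, a minor third (3 semitones).

minor 3rd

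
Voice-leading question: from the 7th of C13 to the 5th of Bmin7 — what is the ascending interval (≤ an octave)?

augmented fifth

C13 has Bb as its 7th, and Bmin7 has F# as its 5th.
Bb up to F# is 8 semitones, a half step wider than a perfect fifth, so the interval is augmented.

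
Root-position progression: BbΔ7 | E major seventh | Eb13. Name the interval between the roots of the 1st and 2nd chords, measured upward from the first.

augmented fourth

The roots are Bb and E.
From Bb to E: 6 semitones over a fourth = augmented.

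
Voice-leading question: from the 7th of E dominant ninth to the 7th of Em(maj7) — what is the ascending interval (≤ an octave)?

augmented 1st

E dominant ninth has D as its 7th, and Em(maj7) has D# as its 7th.
1 letter names make it a unison; at 1 semitone (a half step wider than perfect) the quality is augmented.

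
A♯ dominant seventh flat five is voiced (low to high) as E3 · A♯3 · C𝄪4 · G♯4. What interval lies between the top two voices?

diminished fifth

Those voices are C𝄪4 and G♯4.
From C𝄪 to G♯: 6 semitones over a fifth = diminished.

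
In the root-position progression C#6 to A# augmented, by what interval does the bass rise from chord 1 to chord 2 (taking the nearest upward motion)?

M6

The roots are C# and A#.
C# up to A# spans 6 letter names and 9 semitones — a major sixth.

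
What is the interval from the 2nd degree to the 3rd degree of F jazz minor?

minor second

F melodic minor: F G Ab Bb C D E.
2nd degree = G; 3rd scale degree = Ab.
From G to Ab: 1 semitone over a second = minor.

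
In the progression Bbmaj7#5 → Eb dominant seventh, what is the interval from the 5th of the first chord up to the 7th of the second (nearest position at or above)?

Bbmaj7#5 has F# as its 5th, and Eb dominant seventh has Db as its 7th.
F# up to Db is 7 semitones, a whole step narrower than a major sixth, so the interval is diminished.

diminished sixth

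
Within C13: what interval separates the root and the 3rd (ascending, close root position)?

C13 (C dominant thirteenth) is spelled C E G Bb D A.
The root is C and the 3rd is E.
From C to E is 4 semitones, exactly the major third.

major third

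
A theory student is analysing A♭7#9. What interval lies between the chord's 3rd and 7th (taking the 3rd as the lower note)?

A♭ dominant seventh sharp nine is spelled A♭, C, E♭, G♭, B.
So we need the interval from C up to G♭.
5 letter names make it a fifth; at 6 semitones (a half step narrower than perfect) the quality is diminished.
This 3–7 tritone is the characteristic tension at the heart of the dominant sound.

diminished 5th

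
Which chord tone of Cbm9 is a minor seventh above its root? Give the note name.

Cbmin9 is spelled Cb Ebb Gb Bbb Db.
The root is Cb. A minor seventh above Cb is Bbb.
Bbb is the chord's 7th.

Bbb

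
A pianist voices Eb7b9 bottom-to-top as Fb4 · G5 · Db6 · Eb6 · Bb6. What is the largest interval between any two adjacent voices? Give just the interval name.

Adjacent intervals: Fb4→G5 = augmented ninth; G5→Db6 = diminished fifth; Db6→Eb6 = major second; Eb6→Bb6 = perfect fifth.
The largest is Fb4 to G5, an augmented ninth (15 semitones).

augmented 9th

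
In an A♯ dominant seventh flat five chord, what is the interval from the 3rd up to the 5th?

diminished third

Spelling the chord: A♯ C𝄪 E G♯.
That puts C𝄪 below E.
3 letter names make it a third; at 2 semitones (a whole step narrower than major) the quality is diminished.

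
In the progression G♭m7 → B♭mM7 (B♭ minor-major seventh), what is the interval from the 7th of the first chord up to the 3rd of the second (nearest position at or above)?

G♭m7 has F♭ as its 7th, and B♭mM7 (B♭ minor-major seventh) has D♭ as its 3rd.
Counting 6 letters and 9 half steps from F♭ gives a major sixth.

M6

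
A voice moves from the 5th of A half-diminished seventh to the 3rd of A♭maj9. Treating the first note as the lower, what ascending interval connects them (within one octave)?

A half-diminished seventh has E♭ as its 5th, and A♭maj9 has C as its 3rd.
E♭ up to C spans 6 letter names and 9 semitones — a major sixth.

major 6th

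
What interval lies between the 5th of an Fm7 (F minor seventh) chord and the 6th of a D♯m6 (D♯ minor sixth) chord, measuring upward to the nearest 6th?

augmented seventh

Fm7 (F minor seventh) has C as its 5th, and D♯m6 (D♯ minor sixth) has B♯ as its 6th.
C up to B♯ is 12 semitones, a half step wider than a major seventh, so the interval is augmented.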